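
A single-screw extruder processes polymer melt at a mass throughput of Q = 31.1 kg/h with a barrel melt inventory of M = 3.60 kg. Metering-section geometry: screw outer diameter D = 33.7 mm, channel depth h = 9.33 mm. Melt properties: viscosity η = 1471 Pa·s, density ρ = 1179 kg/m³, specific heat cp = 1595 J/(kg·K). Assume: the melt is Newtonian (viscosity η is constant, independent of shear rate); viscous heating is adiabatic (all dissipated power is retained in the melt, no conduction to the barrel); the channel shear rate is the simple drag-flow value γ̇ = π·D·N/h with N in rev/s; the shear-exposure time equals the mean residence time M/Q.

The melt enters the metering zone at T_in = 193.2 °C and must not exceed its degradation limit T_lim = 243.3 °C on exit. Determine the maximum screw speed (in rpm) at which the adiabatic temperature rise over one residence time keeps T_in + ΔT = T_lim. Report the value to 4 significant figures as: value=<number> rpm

Q_s = Q / 3600 = 31.1 / 3600 = 0.00863889 kg/s
t_res = M / Q_s = 3.60 / 0.00863889 = 416.72 s
Geometry in SI: D = 33.7 mm → 0.0337 m, h = 9.33 mm → 0.00933 m
Allowable rise: ΔT_a = T_lim − T_in = 243.3 − 193.2 = 50.1 K
Invert ΔT = ηγ̇²t_res/(ρcp) for γ̇: γ̇_max² = ΔT_a ρ cp / (η t_res) = 50.1·1179·1595 / (1471·416.72) = 153.693 s⁻²
γ̇_max = sqrt(153.693) = 12.3973 s⁻¹
Solve γ̇ = πDN/h for N: N_max = γ̇_max·h/(π·D) = 12.3973 × 0.00933 / (π × 0.0337) = 1.09252 rev/s = 65.5512 rpm

value=65.55 rpm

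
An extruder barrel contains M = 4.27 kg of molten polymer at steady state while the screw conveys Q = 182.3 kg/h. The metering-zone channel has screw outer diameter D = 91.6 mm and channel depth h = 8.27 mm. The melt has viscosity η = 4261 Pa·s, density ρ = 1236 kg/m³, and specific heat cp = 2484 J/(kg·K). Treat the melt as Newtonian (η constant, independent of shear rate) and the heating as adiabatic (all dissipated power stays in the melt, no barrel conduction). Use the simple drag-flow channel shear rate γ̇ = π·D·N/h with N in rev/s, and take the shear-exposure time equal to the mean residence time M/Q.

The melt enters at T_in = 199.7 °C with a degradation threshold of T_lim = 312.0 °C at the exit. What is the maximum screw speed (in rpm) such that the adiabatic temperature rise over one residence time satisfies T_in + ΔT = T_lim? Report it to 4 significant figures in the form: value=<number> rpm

value=53.41 rpm

Throughput in SI: Q_s = 182.3 kg/h ÷ 3600 s/h = 0.0506389 kg/s
t_res = M / Q_s = 4.27 / 0.0506389 = 84.3225 s
Geometry in SI: D = 91.6 mm → 0.0916 m, h = 8.27 mm → 0.00827 m
ΔT_a = T_lim − T_in = 312.0 − 199.7 = 112.3 K
γ̇_max² = ΔT_a·ρ·cp / (η·t_res) = [112.3 × 1236 × 2484] / [4261 × 84.3225] = 959.61 s⁻²
Take the square root: γ̇_max = √(959.61) = 30.9776 s⁻¹
N_max = γ̇_max h / (πD) = 30.9776·0.00827/(π·0.0916) = 0.890241 rev/s → ×60 = 53.4144 rpm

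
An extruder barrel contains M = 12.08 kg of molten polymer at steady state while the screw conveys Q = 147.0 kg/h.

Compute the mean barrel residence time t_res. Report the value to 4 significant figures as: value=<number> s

value=295.8 s

Throughput in SI: Q_s = 147.0 kg/h ÷ 3600 s/h = 0.0408333 kg/s
t_res = M / Q_s = 12.08 / 0.0408333 = 295.837 s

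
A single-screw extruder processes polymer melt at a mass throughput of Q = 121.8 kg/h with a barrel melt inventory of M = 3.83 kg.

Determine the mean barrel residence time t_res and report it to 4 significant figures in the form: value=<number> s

Q_s = Q / 3600 = 121.8 / 3600 = 0.0338333 kg/s
Mean residence time: t_res = M/Q_s = 3.83 kg / 0.0338333 kg/s = 113.202 s

value=113.2 s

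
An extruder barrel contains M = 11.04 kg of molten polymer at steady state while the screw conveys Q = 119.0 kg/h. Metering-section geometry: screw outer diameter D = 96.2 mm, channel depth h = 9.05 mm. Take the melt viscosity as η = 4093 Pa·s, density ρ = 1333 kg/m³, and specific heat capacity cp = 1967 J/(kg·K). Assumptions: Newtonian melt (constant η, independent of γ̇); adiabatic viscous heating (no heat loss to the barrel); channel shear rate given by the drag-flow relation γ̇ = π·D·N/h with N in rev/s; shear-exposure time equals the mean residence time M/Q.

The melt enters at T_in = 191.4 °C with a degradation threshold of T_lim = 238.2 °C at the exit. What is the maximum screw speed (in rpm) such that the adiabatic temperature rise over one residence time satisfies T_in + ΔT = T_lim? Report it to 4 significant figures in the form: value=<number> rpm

Throughput in SI: Q_s = 119.0 kg/h ÷ 3600 s/h = 0.0330556 kg/s
Mean residence time: t_res = M/Q_s = 11.04 kg / 0.0330556 kg/s = 333.983 s
Convert to metres: D = 0.0962 m, h = 0.00905 m
ΔT_a = T_lim − T_in = 238.2 − 191.4 = 46.8 K
γ̇_max² = ΔT_a·ρ·cp / (η·t_res) = [46.8 × 1333 × 1967] / [4093 × 333.983] = 89.7664 s⁻²
γ̇_max = √89.7664 = 9.47452 s⁻¹
N_max = γ̇_max h / (πD) = 9.47452·0.00905/(π·0.0962) = 0.283714 rev/s → ×60 = 17.0228 rpm

value=17.02 rpm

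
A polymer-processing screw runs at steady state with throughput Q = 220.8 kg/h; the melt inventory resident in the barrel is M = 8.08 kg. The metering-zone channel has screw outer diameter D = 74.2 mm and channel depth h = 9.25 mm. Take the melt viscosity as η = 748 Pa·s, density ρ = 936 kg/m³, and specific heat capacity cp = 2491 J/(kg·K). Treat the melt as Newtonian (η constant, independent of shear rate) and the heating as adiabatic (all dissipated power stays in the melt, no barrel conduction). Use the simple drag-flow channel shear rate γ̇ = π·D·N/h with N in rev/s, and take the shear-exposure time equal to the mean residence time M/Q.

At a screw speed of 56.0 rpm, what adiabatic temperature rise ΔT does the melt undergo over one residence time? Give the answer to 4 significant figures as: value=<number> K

Q_s = Q / 3600 = 220.8 / 3600 = 0.0613333 kg/s
t_res = M / Q_s = 8.08 ÷ 0.0613333 = 131.739 s
Convert to SI: D = 0.0742 m, h = 0.00925 m, N = 56.0/60 = 0.933333 rev/s
γ̇ = π D N / h = (π)(0.0742)(0.933333) / 0.00925 = 23.5206 s⁻¹
Adiabatic rise: ΔT = η γ̇² t_res / (ρ cp) = 748·(23.5206)²·131.739 / (936·2491) = 23.3811 K

value=23.38 K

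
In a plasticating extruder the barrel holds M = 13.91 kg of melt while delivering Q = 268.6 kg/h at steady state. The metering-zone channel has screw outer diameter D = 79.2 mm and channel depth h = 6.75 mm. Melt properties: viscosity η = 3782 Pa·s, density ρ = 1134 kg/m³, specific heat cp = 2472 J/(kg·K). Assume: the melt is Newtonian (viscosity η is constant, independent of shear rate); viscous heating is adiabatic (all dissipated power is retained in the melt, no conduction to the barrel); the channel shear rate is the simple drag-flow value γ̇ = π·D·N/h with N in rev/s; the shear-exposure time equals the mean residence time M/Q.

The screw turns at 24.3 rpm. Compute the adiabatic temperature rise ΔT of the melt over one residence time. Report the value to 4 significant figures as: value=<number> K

Convert throughput: Q = 268.6 kg/h = 268.6/3600 = 0.0746111 kg/s
Mean residence time: t_res = M/Q_s = 13.91 kg / 0.0746111 kg/s = 186.433 s
D = 79.2 mm = 0.0792 m;  h = 6.75 mm = 0.00675 m;  N = 24.3 rpm / 60 = 0.405 rev/s
Shear rate: γ̇ = πDN/h = π·0.0792·0.405/0.00675 = 14.9288 s⁻¹
ΔT = η·γ̇²·t_res/(ρ·cp) = [3782 × 14.9288² × 186.433] / [1134 × 2472] = 56.0578 K

value=56.06 K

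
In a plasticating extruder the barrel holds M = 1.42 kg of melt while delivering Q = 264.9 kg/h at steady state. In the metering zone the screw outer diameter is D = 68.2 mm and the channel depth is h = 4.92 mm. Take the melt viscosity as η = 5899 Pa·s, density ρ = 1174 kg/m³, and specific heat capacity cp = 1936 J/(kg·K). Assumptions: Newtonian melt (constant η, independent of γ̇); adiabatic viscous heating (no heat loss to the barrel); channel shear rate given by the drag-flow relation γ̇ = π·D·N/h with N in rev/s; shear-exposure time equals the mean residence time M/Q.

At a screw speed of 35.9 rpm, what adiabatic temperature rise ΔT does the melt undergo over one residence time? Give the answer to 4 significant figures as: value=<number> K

Convert throughput: Q = 264.9 kg/h = 264.9/3600 = 0.0735833 kg/s
Mean residence time: t_res = M/Q_s = 1.42 kg / 0.0735833 kg/s = 19.2978 s
Geometry in metres: D = 68.2 mm → 0.0682 m, h = 4.92 mm → 0.00492 m; screw speed N = 35.9 rpm = 0.598333 rev/s
γ̇ = π D N / h = (π)(0.0682)(0.598333) / 0.00492 = 26.0563 s⁻¹
ΔT = η·γ̇²·t_res / (ρ·cp) = 5899 · (26.0563)² · 19.2978 / (1174 · 1936) = 34.0047 K

value=34.00 K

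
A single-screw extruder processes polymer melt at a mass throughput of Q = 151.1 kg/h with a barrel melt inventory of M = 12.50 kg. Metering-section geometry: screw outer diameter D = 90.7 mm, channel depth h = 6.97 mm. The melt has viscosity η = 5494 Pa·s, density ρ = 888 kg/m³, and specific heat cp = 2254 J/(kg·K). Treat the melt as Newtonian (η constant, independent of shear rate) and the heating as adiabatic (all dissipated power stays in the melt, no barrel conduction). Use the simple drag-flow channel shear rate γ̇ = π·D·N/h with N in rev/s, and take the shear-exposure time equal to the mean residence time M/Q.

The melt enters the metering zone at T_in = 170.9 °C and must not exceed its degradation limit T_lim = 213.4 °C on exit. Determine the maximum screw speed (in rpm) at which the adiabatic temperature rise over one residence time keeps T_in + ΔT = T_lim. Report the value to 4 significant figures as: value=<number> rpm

value=10.58 rpm

Q_s = Q / 3600 = 151.1 / 3600 = 0.0419722 kg/s
t_res = M / Q_s = 12.50 ÷ 0.0419722 = 297.816 s
Convert to metres: D = 0.0907 m, h = 0.00697 m
ΔT_a = T_lim − T_in = 213.4 °C − 170.9 °C = 42.5 K
Invert ΔT = ηγ̇²t_res/(ρcp) for γ̇: γ̇_max² = ΔT_a ρ cp / (η t_res) = 42.5·888·2254 / (5494·297.816) = 51.9899 s⁻²
γ̇_max = √51.9899 = 7.2104 s⁻¹
Solve γ̇ = πDN/h for N: N_max = γ̇_max·h/(π·D) = 7.2104 × 0.00697 / (π × 0.0907) = 0.176374 rev/s = 10.5825 rpm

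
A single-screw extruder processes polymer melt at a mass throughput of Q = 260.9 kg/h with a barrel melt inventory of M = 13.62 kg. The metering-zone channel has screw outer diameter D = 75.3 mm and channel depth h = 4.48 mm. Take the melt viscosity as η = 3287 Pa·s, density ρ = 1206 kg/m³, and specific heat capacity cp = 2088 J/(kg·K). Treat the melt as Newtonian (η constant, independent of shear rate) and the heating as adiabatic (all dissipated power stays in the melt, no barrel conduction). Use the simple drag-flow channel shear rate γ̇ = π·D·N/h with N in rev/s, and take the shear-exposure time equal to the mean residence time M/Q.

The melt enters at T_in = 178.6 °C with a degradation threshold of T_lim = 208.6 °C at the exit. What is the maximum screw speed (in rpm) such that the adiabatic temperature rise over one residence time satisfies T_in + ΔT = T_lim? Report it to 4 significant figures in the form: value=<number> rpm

Throughput in SI: Q_s = 260.9 kg/h ÷ 3600 s/h = 0.0724722 kg/s
t_res = M / Q_s = 13.62 / 0.0724722 = 187.934 s
Geometry in SI: D = 75.3 mm → 0.0753 m, h = 4.48 mm → 0.00448 m
ΔT_a = T_lim − T_in = 208.6 − 178.6 = 30 K
γ̇_max² = ΔT_a·ρ·cp / (η·t_res) = [30 × 1206 × 2088] / [3287 × 187.934] = 122.291 s⁻²
Take the square root: γ̇_max = √(122.291) = 11.0585 s⁻¹
N_max = γ̇_max h / (πD) = 11.0585·0.00448/(π·0.0753) = 0.209426 rev/s → ×60 = 12.5655 rpm

value=12.57 rpm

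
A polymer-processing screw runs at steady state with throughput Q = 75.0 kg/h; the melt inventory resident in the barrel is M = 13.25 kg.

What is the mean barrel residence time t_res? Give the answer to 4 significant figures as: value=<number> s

Q_s = Q / 3600 = 75.0 / 3600 = 0.0208333 kg/s
t_res = M / Q_s = 13.25 ÷ 0.0208333 = 636 s

value=636.0 s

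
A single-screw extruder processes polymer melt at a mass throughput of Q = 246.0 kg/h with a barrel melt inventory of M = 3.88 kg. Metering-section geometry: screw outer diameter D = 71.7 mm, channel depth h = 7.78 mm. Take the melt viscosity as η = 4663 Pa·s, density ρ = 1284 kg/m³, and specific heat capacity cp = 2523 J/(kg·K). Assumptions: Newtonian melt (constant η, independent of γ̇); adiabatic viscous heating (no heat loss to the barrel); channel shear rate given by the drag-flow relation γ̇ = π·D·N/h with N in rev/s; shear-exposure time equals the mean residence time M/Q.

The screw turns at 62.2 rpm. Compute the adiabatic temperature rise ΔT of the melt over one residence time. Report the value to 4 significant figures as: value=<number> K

Throughput in SI: Q_s = 246.0 kg/h ÷ 3600 s/h = 0.0683333 kg/s
t_res = M / Q_s = 3.88 / 0.0683333 = 56.7805 s
D = 71.7 mm = 0.0717 m;  h = 7.78 mm = 0.00778 m;  N = 62.2 rpm / 60 = 1.03667 rev/s
γ̇ = π D N / h = (π)(0.0717)(1.03667) / 0.00778 = 30.0143 s⁻¹
ΔT = η·γ̇²·t_res / (ρ·cp) = 4663 · (30.0143)² · 56.7805 / (1284 · 2523) = 73.6274 K

value=73.63 K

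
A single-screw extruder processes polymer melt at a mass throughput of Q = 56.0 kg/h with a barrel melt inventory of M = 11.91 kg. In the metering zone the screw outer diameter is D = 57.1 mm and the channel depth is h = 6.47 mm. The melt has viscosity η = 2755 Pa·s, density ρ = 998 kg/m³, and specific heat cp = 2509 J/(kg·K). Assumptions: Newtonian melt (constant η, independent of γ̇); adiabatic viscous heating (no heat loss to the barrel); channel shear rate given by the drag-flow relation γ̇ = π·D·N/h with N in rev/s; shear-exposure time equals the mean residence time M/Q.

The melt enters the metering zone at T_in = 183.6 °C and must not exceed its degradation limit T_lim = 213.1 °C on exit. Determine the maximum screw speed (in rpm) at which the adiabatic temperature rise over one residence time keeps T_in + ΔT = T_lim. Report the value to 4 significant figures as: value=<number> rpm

value=12.81 rpm

Convert throughput: Q = 56.0 kg/h = 56.0/3600 = 0.0155556 kg/s
t_res = M / Q_s = 11.91 ÷ 0.0155556 = 765.643 s
Convert to metres: D = 0.0571 m, h = 0.00647 m
Allowable rise: ΔT_a = T_lim − T_in = 213.1 − 183.6 = 29.5 K
γ̇_max² = ΔT_a·ρ·cp / (η·t_res) = [29.5 × 998 × 2509] / [2755 × 765.643] = 35.0191 s⁻²
Take the square root: γ̇_max = √(35.0191) = 5.9177 s⁻¹
Solve γ̇ = πDN/h for N: N_max = γ̇_max·h/(π·D) = 5.9177 × 0.00647 / (π × 0.0571) = 0.213438 rev/s = 12.8063 rpm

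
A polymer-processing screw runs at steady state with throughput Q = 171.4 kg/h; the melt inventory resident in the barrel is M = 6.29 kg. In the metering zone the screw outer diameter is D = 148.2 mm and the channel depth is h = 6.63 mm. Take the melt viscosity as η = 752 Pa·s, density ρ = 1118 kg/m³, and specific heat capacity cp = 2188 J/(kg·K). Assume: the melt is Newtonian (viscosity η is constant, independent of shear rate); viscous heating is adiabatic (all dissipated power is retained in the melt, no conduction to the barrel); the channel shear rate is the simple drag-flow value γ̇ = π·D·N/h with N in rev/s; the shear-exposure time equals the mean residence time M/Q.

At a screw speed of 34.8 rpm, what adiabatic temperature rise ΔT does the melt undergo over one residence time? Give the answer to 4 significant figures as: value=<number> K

Q_s = Q / 3600 = 171.4 / 3600 = 0.0476111 kg/s
Mean residence time: t_res = M/Q_s = 6.29 kg / 0.0476111 kg/s = 132.112 s
D = 148.2 mm = 0.1482 m;  h = 6.63 mm = 0.00663 m;  N = 34.8 rpm / 60 = 0.58 rev/s
γ̇ = π·D·N / h = π · 0.1482 · 0.58 / 0.00663 = 40.7298 s⁻¹
ΔT = η·γ̇²·t_res/(ρ·cp) = [752 × 40.7298² × 132.112] / [1118 × 2188] = 67.3746 K

value=67.37 K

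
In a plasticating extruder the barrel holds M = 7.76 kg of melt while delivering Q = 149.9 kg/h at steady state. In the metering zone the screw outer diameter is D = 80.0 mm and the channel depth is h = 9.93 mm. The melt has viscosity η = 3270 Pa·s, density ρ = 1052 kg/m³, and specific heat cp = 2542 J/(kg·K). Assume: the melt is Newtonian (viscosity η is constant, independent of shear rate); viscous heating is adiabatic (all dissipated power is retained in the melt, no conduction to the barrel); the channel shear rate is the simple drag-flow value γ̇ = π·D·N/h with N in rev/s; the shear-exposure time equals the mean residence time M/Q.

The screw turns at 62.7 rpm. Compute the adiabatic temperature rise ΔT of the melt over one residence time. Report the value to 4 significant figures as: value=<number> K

value=159.4 K

Throughput in SI: Q_s = 149.9 kg/h ÷ 3600 s/h = 0.0416389 kg/s
Mean residence time: t_res = M/Q_s = 7.76 kg / 0.0416389 kg/s = 186.364 s
Convert to SI: D = 0.08 m, h = 0.00993 m, N = 62.7/60 = 1.045 rev/s
γ̇ = π·D·N / h = π · 0.08 · 1.045 / 0.00993 = 26.4489 s⁻¹
ΔT = η·γ̇²·t_res/(ρ·cp) = [3270 × 26.4489² × 186.364] / [1052 × 2542] = 159.416 K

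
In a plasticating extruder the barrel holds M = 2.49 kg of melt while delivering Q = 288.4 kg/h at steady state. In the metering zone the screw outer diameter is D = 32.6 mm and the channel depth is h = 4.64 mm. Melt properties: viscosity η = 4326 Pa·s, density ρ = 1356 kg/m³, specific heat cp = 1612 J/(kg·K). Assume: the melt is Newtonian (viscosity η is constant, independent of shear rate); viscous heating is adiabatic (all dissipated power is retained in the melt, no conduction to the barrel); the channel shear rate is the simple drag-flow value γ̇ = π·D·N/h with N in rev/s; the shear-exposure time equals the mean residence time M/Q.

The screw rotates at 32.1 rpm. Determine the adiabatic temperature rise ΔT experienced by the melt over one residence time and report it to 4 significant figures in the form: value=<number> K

value=8.578 K

Convert throughput: Q = 288.4 kg/h = 288.4/3600 = 0.0801111 kg/s
Mean residence time: t_res = M/Q_s = 2.49 kg / 0.0801111 kg/s = 31.0818 s
D = 32.6 mm = 0.0326 m;  h = 4.64 mm = 0.00464 m;  N = 32.1 rpm / 60 = 0.535 rev/s
Shear rate: γ̇ = πDN/h = π·0.0326·0.535/0.00464 = 11.8087 s⁻¹
ΔT = η·γ̇²·t_res / (ρ·cp) = 4326 · (11.8087)² · 31.0818 / (1356 · 1612) = 8.57778 K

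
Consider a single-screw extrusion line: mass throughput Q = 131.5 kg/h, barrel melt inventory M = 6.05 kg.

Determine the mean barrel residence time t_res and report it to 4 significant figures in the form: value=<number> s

Q_s = Q / 3600 = 131.5 / 3600 = 0.0365278 kg/s
t_res = M / Q_s = 6.05 ÷ 0.0365278 = 165.627 s

value=165.6 s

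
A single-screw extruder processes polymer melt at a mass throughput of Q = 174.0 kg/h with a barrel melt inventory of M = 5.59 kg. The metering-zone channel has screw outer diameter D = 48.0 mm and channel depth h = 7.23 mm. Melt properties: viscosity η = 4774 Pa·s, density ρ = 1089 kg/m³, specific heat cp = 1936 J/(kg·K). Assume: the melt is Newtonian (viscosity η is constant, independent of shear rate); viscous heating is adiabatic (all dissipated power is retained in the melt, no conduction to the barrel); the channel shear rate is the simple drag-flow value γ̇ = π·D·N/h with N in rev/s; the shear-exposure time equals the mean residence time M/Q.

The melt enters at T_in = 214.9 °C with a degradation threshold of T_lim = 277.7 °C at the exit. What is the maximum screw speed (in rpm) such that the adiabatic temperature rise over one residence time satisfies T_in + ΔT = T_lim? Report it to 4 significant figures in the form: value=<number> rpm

value=44.55 rpm

Throughput in SI: Q_s = 174.0 kg/h ÷ 3600 s/h = 0.0483333 kg/s
Mean residence time: t_res = M/Q_s = 5.59 kg / 0.0483333 kg/s = 115.655 s
Convert to metres: D = 0.048 m, h = 0.00723 m
ΔT_a = T_lim − T_in = 277.7 °C − 214.9 °C = 62.8 K
γ̇_max² = ΔT_a·ρ·cp/(η·t_res) = 62.8·1089·1936/(4774·115.655) = 239.798 s⁻²
γ̇_max = sqrt(239.798) = 15.4854 s⁻¹
Solve γ̇ = πDN/h for N: N_max = γ̇_max·h/(π·D) = 15.4854 × 0.00723 / (π × 0.048) = 0.742455 rev/s = 44.5473 rpm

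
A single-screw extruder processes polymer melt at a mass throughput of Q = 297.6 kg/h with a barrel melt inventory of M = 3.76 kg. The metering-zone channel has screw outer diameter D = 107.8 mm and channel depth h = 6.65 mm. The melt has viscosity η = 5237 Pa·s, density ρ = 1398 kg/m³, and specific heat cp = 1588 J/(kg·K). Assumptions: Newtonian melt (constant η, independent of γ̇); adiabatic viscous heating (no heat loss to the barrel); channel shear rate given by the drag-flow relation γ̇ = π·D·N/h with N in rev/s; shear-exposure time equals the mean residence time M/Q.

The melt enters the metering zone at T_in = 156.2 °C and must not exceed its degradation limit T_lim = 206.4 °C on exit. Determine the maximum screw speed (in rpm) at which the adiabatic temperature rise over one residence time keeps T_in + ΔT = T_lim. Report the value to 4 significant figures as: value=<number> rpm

Q_s = Q / 3600 = 297.6 / 3600 = 0.0826667 kg/s
t_res = M / Q_s = 3.76 ÷ 0.0826667 = 45.4839 s
D = 107.8 mm = 0.1078 m;  h = 6.65 mm = 0.00665 m
ΔT_a = T_lim − T_in = 206.4 − 156.2 = 50.2 K
Invert ΔT = ηγ̇²t_res/(ρcp) for γ̇: γ̇_max² = ΔT_a ρ cp / (η t_res) = 50.2·1398·1588 / (5237·45.4839) = 467.866 s⁻²
γ̇_max = sqrt(467.866) = 21.6302 s⁻¹
Solve γ̇ = πDN/h for N: N_max = γ̇_max·h/(π·D) = 21.6302 × 0.00665 / (π × 0.1078) = 0.424731 rev/s = 25.4838 rpm

value=25.48 rpm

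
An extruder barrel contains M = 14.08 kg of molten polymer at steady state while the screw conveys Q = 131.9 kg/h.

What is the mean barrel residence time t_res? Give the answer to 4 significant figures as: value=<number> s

value=384.3 s

Convert throughput: Q = 131.9 kg/h = 131.9/3600 = 0.0366389 kg/s
t_res = M / Q_s = 14.08 ÷ 0.0366389 = 384.291 s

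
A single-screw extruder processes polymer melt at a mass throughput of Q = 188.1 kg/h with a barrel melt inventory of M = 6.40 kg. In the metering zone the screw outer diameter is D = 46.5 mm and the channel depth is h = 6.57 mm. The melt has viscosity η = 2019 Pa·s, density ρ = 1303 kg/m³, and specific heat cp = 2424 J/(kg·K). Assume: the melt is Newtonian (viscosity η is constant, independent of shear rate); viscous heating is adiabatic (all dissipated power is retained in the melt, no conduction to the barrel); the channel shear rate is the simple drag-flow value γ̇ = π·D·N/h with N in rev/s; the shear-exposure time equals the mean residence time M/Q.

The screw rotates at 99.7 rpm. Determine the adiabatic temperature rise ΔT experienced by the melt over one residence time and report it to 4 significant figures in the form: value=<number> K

Q_s = Q / 3600 = 188.1 / 3600 = 0.05225 kg/s
t_res = M / Q_s = 6.40 / 0.05225 = 122.488 s
Geometry in metres: D = 46.5 mm → 0.0465 m, h = 6.57 mm → 0.00657 m; screw speed N = 99.7 rpm = 1.66167 rev/s
Shear rate: γ̇ = πDN/h = π·0.0465·1.66167/0.00657 = 36.9472 s⁻¹
ΔT = η·γ̇²·t_res/(ρ·cp) = [2019 × 36.9472² × 122.488] / [1303 × 2424] = 106.885 K

value=106.9 K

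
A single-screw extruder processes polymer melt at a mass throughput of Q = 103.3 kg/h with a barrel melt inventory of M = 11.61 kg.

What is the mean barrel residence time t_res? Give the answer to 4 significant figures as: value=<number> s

Throughput in SI: Q_s = 103.3 kg/h ÷ 3600 s/h = 0.0286944 kg/s
Mean residence time: t_res = M/Q_s = 11.61 kg / 0.0286944 kg/s = 404.608 s

value=404.6 s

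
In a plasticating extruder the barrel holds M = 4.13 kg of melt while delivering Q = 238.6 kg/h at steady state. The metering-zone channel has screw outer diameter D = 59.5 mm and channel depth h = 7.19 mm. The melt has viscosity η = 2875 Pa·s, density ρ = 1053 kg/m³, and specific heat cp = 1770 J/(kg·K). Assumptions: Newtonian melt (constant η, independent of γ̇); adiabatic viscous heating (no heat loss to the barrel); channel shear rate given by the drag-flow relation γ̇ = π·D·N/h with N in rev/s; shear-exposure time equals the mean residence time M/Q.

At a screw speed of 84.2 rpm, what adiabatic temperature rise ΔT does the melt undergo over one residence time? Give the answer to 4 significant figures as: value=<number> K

value=127.9 K

Convert throughput: Q = 238.6 kg/h = 238.6/3600 = 0.0662778 kg/s
t_res = M / Q_s = 4.13 ÷ 0.0662778 = 62.3135 s
Convert to SI: D = 0.0595 m, h = 0.00719 m, N = 84.2/60 = 1.40333 rev/s
γ̇ = π D N / h = (π)(0.0595)(1.40333) / 0.00719 = 36.4837 s⁻¹
Adiabatic rise: ΔT = η γ̇² t_res / (ρ cp) = 2875·(36.4837)²·62.3135 / (1053·1770) = 127.943 K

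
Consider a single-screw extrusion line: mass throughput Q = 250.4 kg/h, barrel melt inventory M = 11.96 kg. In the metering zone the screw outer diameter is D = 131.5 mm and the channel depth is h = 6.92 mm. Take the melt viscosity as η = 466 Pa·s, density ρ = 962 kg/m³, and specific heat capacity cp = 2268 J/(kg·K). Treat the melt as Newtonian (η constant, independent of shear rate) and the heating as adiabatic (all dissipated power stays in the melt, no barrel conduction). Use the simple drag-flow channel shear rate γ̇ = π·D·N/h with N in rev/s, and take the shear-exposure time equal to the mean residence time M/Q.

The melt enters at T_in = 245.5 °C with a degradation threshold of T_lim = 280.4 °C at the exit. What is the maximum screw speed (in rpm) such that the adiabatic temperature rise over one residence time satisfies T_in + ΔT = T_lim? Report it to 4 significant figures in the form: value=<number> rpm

value=30.98 rpm

Q_s = Q / 3600 = 250.4 / 3600 = 0.0695556 kg/s
Mean residence time: t_res = M/Q_s = 11.96 kg / 0.0695556 kg/s = 171.949 s
D = 131.5 mm = 0.1315 m;  h = 6.92 mm = 0.00692 m
Allowable rise: ΔT_a = T_lim − T_in = 280.4 − 245.5 = 34.9 K
Invert ΔT = ηγ̇²t_res/(ρcp) for γ̇: γ̇_max² = ΔT_a ρ cp / (η t_res) = 34.9·962·2268 / (466·171.949) = 950.295 s⁻²
γ̇_max = √950.295 = 30.8268 s⁻¹
N_max = γ̇_max·h / (π·D) = 30.8268 · 0.00692 / (π · 0.1315) = 0.516368 rev/s = 30.9821 rpm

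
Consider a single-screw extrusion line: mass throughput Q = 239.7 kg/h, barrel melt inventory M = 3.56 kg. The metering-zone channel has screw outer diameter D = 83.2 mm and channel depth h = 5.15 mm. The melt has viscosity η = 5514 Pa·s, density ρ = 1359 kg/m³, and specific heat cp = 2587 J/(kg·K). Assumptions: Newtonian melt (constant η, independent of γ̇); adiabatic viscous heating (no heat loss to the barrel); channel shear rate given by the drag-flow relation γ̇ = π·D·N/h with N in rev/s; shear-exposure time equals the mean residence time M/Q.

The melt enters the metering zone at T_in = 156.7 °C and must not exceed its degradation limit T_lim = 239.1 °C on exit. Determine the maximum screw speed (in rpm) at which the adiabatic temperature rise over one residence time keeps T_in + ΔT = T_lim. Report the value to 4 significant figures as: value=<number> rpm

value=37.06 rpm

Throughput in SI: Q_s = 239.7 kg/h ÷ 3600 s/h = 0.0665833 kg/s
t_res = M / Q_s = 3.56 / 0.0665833 = 53.4668 s
Convert to metres: D = 0.0832 m, h = 0.00515 m
Allowable rise: ΔT_a = T_lim − T_in = 239.1 − 156.7 = 82.4 K
Invert ΔT = ηγ̇²t_res/(ρcp) for γ̇: γ̇_max² = ΔT_a ρ cp / (η t_res) = 82.4·1359·2587 / (5514·53.4668) = 982.634 s⁻²
Take the square root: γ̇_max = √(982.634) = 31.347 s⁻¹
N_max = γ̇_max·h / (π·D) = 31.347 · 0.00515 / (π · 0.0832) = 0.617632 rev/s = 37.0579 rpm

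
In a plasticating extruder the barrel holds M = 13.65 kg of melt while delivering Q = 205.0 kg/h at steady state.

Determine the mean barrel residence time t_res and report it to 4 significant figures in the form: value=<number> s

value=239.7 s

Convert throughput: Q = 205.0 kg/h = 205.0/3600 = 0.0569444 kg/s
t_res = M / Q_s = 13.65 ÷ 0.0569444 = 239.707 s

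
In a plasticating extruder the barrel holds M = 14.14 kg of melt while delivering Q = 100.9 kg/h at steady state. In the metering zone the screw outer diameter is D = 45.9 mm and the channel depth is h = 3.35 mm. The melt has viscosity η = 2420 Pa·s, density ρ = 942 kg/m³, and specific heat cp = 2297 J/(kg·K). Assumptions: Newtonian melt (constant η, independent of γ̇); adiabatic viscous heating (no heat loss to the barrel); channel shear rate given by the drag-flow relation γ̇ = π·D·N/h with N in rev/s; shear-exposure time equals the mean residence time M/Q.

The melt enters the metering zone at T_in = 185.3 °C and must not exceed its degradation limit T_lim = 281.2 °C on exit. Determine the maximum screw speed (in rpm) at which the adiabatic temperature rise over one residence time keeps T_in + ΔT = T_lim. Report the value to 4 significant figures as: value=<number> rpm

value=18.17 rpm

Convert throughput: Q = 100.9 kg/h = 100.9/3600 = 0.0280278 kg/s
t_res = M / Q_s = 14.14 ÷ 0.0280278 = 504.5 s
Geometry in SI: D = 45.9 mm → 0.0459 m, h = 3.35 mm → 0.00335 m
ΔT_a = T_lim − T_in = 281.2 − 185.3 = 95.9 K
γ̇_max² = ΔT_a·ρ·cp/(η·t_res) = 95.9·942·2297/(2420·504.5) = 169.963 s⁻²
γ̇_max = sqrt(169.963) = 13.037 s⁻¹
Solve γ̇ = πDN/h for N: N_max = γ̇_max·h/(π·D) = 13.037 × 0.00335 / (π × 0.0459) = 0.302872 rev/s = 18.1723 rpm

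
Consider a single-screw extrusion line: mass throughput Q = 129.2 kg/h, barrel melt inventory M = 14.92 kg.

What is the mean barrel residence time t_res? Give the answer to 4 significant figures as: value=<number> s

value=415.7 s

Q_s = Q / 3600 = 129.2 / 3600 = 0.0358889 kg/s
Mean residence time: t_res = M/Q_s = 14.92 kg / 0.0358889 kg/s = 415.728 s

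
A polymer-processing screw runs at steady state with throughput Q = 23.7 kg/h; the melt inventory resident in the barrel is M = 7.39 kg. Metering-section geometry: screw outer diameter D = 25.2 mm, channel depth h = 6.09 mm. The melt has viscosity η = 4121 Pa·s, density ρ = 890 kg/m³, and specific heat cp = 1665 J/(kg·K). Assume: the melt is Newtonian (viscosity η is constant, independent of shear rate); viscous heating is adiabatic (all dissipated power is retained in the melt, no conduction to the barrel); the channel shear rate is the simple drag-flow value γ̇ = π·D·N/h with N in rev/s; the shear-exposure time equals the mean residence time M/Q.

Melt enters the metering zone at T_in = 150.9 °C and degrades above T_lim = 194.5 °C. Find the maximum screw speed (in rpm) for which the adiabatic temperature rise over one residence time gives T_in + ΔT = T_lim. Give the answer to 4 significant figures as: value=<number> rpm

Convert throughput: Q = 23.7 kg/h = 23.7/3600 = 0.00658333 kg/s
t_res = M / Q_s = 7.39 / 0.00658333 = 1122.53 s
Convert to metres: D = 0.0252 m, h = 0.00609 m
ΔT_a = T_lim − T_in = 194.5 °C − 150.9 °C = 43.6 K
γ̇_max² = ΔT_a·ρ·cp/(η·t_res) = 43.6·890·1665/(4121·1122.53) = 13.9666 s⁻²
Take the square root: γ̇_max = √(13.9666) = 3.73719 s⁻¹
Solve γ̇ = πDN/h for N: N_max = γ̇_max·h/(π·D) = 3.73719 × 0.00609 / (π × 0.0252) = 0.287483 rev/s = 17.249 rpm

value=17.25 rpm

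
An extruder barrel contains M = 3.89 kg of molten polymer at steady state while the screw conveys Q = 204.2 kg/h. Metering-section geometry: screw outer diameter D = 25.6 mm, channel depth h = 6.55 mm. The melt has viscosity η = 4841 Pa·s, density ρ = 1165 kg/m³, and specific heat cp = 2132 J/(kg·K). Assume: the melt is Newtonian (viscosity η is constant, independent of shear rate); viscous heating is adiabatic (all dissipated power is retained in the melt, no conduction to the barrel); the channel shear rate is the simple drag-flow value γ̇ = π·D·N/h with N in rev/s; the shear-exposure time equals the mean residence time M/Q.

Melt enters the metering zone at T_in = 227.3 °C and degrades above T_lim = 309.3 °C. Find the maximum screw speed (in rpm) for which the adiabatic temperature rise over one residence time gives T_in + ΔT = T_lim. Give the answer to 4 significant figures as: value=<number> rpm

value=121.0 rpm

Q_s = Q / 3600 = 204.2 / 3600 = 0.0567222 kg/s
t_res = M / Q_s = 3.89 ÷ 0.0567222 = 68.5798 s
Convert to metres: D = 0.0256 m, h = 0.00655 m
ΔT_a = T_lim − T_in = 309.3 °C − 227.3 °C = 82 K
γ̇_max² = ΔT_a·ρ·cp / (η·t_res) = [82 × 1165 × 2132] / [4841 × 68.5798] = 613.473 s⁻²
γ̇_max = √613.473 = 24.7684 s⁻¹
N_max = γ̇_max·h / (π·D) = 24.7684 · 0.00655 / (π · 0.0256) = 2.0172 rev/s = 121.032 rpm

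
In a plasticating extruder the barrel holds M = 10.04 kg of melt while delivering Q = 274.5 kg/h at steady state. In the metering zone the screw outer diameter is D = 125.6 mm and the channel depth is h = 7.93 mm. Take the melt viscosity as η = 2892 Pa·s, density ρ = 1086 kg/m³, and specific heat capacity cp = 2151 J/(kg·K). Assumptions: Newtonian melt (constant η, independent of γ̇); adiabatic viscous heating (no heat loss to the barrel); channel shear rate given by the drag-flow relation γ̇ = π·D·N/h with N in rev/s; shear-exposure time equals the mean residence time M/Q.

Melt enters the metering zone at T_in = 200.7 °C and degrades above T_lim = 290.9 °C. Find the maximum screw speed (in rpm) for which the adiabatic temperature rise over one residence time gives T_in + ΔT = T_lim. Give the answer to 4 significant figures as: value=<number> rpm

value=28.36 rpm

Q_s = Q / 3600 = 274.5 / 3600 = 0.07625 kg/s
t_res = M / Q_s = 10.04 / 0.07625 = 131.672 s
D = 125.6 mm = 0.1256 m;  h = 7.93 mm = 0.00793 m
ΔT_a = T_lim − T_in = 290.9 °C − 200.7 °C = 90.2 K
γ̇_max² = ΔT_a·ρ·cp/(η·t_res) = 90.2·1086·2151/(2892·131.672) = 553.331 s⁻²
γ̇_max = √553.331 = 23.523 s⁻¹
N_max = γ̇_max·h / (π·D) = 23.523 · 0.00793 / (π · 0.1256) = 0.472744 rev/s = 28.3646 rpm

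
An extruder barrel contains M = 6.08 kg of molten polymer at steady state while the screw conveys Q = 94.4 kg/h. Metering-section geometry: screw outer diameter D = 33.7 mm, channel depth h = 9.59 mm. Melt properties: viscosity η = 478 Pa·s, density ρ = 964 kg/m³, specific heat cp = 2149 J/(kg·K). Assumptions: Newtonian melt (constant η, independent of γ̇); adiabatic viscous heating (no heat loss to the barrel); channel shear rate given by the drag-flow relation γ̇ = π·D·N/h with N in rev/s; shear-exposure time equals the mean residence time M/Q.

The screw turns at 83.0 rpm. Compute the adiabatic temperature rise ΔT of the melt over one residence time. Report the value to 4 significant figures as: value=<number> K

value=12.48 K

Convert throughput: Q = 94.4 kg/h = 94.4/3600 = 0.0262222 kg/s
Mean residence time: t_res = M/Q_s = 6.08 kg / 0.0262222 kg/s = 231.864 s
Convert to SI: D = 0.0337 m, h = 0.00959 m, N = 83.0/60 = 1.38333 rev/s
γ̇ = π·D·N / h = π · 0.0337 · 1.38333 / 0.00959 = 15.2717 s⁻¹
ΔT = η·γ̇²·t_res/(ρ·cp) = [478 × 15.2717² × 231.864] / [964 × 2149] = 12.4774 K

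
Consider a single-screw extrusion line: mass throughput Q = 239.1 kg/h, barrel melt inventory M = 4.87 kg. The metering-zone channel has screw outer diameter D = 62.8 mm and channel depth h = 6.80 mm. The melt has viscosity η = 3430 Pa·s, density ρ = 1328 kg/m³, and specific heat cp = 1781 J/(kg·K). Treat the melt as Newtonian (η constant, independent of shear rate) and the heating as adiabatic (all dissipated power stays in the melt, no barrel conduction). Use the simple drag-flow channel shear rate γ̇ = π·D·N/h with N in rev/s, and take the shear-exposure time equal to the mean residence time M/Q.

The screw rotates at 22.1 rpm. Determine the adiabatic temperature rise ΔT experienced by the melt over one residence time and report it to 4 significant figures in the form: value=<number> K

value=12.14 K

Throughput in SI: Q_s = 239.1 kg/h ÷ 3600 s/h = 0.0664167 kg/s
Mean residence time: t_res = M/Q_s = 4.87 kg / 0.0664167 kg/s = 73.325 s
Convert to SI: D = 0.0628 m, h = 0.0068 m, N = 22.1/60 = 0.368333 rev/s
γ̇ = π·D·N / h = π · 0.0628 · 0.368333 / 0.0068 = 10.6867 s⁻¹
Adiabatic rise: ΔT = η γ̇² t_res / (ρ cp) = 3430·(10.6867)²·73.325 / (1328·1781) = 12.1442 K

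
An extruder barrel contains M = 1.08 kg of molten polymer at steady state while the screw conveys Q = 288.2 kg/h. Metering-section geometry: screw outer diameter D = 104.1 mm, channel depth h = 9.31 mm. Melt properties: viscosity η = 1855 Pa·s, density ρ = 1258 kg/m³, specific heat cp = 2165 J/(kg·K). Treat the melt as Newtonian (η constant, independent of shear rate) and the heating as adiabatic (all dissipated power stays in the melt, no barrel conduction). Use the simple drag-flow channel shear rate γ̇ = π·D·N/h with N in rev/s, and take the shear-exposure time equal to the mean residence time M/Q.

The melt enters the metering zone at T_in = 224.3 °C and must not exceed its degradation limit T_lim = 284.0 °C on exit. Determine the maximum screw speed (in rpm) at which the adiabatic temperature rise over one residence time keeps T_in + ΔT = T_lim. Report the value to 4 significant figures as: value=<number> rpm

value=137.7 rpm

Q_s = Q / 3600 = 288.2 / 3600 = 0.0800556 kg/s
t_res = M / Q_s = 1.08 ÷ 0.0800556 = 13.4906 s
D = 104.1 mm = 0.1041 m;  h = 9.31 mm = 0.00931 m
Allowable rise: ΔT_a = T_lim − T_in = 284.0 − 224.3 = 59.7 K
Invert ΔT = ηγ̇²t_res/(ρcp) for γ̇: γ̇_max² = ΔT_a ρ cp / (η t_res) = 59.7·1258·2165 / (1855·13.4906) = 6497.36 s⁻²
γ̇_max = sqrt(6497.36) = 80.6062 s⁻¹
Solve γ̇ = πDN/h for N: N_max = γ̇_max·h/(π·D) = 80.6062 × 0.00931 / (π × 0.1041) = 2.29466 rev/s = 137.679 rpm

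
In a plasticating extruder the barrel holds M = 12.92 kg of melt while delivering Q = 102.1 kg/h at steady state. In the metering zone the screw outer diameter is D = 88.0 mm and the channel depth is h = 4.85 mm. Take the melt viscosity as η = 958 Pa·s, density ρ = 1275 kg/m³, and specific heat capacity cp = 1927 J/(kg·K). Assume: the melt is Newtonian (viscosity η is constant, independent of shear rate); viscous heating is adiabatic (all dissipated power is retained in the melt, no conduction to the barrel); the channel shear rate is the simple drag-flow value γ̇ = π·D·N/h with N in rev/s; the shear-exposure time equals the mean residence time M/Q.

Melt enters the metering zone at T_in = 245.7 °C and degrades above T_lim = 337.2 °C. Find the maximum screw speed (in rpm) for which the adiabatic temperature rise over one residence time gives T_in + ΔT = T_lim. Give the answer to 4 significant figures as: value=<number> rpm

Q_s = Q / 3600 = 102.1 / 3600 = 0.0283611 kg/s
Mean residence time: t_res = M/Q_s = 12.92 kg / 0.0283611 kg/s = 455.553 s
D = 88.0 mm = 0.088 m;  h = 4.85 mm = 0.00485 m
ΔT_a = T_lim − T_in = 337.2 °C − 245.7 °C = 91.5 K
γ̇_max² = ΔT_a·ρ·cp / (η·t_res) = [91.5 × 1275 × 1927] / [958 × 455.553] = 515.12 s⁻²
γ̇_max = sqrt(515.12) = 22.6962 s⁻¹
Solve γ̇ = πDN/h for N: N_max = γ̇_max·h/(π·D) = 22.6962 × 0.00485 / (π × 0.088) = 0.398165 rev/s = 23.8899 rpm

value=23.89 rpm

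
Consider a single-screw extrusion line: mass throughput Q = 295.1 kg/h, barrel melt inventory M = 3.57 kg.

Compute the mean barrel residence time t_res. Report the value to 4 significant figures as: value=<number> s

Convert throughput: Q = 295.1 kg/h = 295.1/3600 = 0.0819722 kg/s
t_res = M / Q_s = 3.57 ÷ 0.0819722 = 43.5513 s

value=43.55 s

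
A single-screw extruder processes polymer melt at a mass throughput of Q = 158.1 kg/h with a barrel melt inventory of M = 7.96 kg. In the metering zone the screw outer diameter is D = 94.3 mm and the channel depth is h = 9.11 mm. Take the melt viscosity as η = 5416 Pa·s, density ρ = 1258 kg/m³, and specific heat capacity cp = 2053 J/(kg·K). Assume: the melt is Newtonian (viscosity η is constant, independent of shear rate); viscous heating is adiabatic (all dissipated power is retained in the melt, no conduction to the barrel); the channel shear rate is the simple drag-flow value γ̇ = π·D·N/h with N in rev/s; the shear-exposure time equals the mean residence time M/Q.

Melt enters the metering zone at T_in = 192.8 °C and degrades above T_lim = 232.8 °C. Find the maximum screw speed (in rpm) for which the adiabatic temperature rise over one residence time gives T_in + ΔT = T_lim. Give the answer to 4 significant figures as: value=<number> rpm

value=18.93 rpm

Q_s = Q / 3600 = 158.1 / 3600 = 0.0439167 kg/s
t_res = M / Q_s = 7.96 ÷ 0.0439167 = 181.252 s
Geometry in SI: D = 94.3 mm → 0.0943 m, h = 9.11 mm → 0.00911 m
ΔT_a = T_lim − T_in = 232.8 − 192.8 = 40 K
γ̇_max² = ΔT_a·ρ·cp/(η·t_res) = 40·1258·2053/(5416·181.252) = 105.237 s⁻²
Take the square root: γ̇_max = √(105.237) = 10.2585 s⁻¹
N_max = γ̇_max·h / (π·D) = 10.2585 · 0.00911 / (π · 0.0943) = 0.315457 rev/s = 18.9274 rpm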